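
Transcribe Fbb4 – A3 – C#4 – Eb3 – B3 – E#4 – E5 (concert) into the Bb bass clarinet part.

Written C4 sounds as Bb2 on the Bb bass clarinet, so concert pitches are written a major ninth up.
Fbb4 gives Gbb5
A3 gives B4
C#4 gives D#5
Eb3 gives F4
B3 gives C#5
E#4 gives F##5
E5 gives F#6

Gbb5 B4 D#5 F4 C#5 F##5 F#6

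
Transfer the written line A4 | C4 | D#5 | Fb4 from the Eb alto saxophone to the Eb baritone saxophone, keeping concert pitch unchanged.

A5 C5 D#6 Fb5

First find concert pitch: the Eb alto saxophone sounds a major sixth below written, so A4 C4 D#5 Fb4 sounds C4 Eb3 F#4 Abb3.
Then write for Eb baritone saxophone: it sounds a major thirteenth below written, so the part must be a major thirteenth above concert.
C4 → A5
Eb3 → C5
F#4 → D#6
Abb3 → Fb5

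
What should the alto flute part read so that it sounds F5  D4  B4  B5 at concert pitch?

Bb5 G4 E5 E6

Written C4 sounds as G3 on the alto flute, so concert pitches are written a perfect fourth up.
F5 → Bb5
D4 → G4
B4 → E5
B5 → E6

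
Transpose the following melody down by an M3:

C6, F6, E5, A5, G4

Ab5 Db6 C5 F5 Eb4

C6: a third down reaches A, and 4 semitones makes it Ab5.
F6: a third down reaches D, and 4 semitones makes it Db6.
E5 down a major third is C5.
A5 down a major third is F5.
G4: a third down reaches E, and 4 semitones makes it Eb4.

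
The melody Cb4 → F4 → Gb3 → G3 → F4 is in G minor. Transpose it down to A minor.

G minor to A minor down is a minor seventh, so every note moves down by that interval.
Cb4 gives Db3
F4 gives G3
Gb3 gives Ab2
G3 gives A2
F4 gives G3

Db3 G3 Ab2 A2 G3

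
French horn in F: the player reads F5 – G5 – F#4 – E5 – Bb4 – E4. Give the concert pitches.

Bb4 C5 B3 A4 Eb4 A3

Written C4 on the French horn in F sounds as F3, a perfect fifth lower; apply that shift to every note.
F5 to Bb4
G5 to C5
F#4 to B3
E5 to A4
Bb4 to Eb4
E4 to A3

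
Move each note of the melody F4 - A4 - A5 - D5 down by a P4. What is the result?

C4 E4 E5 A4

F4 → C4
A4 → E4
A5 → E5
D5 → A4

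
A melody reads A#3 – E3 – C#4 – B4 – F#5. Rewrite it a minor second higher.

B3 F3 D4 C5 G5

A#3: a second up reaches B, and 1 semitone makes it B3.
E3: a second up reaches F, and 1 semitone makes it F3.
C#4: a second up reaches D, and 1 semitone makes it D4.
B4: a second up reaches C, and 1 semitone makes it C5.
A minor second up from F#5 gives G5.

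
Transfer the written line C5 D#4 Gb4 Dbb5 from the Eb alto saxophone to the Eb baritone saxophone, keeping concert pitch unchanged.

C6 D#5 Gb5 Dbb6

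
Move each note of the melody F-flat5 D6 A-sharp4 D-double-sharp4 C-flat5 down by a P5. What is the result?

A perfect fifth down from Fb5 gives Bbb4.
A perfect fifth down from D6 gives G5.
A#4 down a perfect fifth is D#4.
D##4: a fifth down reaches G, and 7 semitones makes it G##3.
Cb5: a fifth down reaches F, and 7 semitones makes it Fb4.

Bbb4 G5 D#4 G##3 Fb4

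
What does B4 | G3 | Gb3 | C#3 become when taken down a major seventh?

C4 Ab2 Abb2 D2

B4 gives C4
G3 gives Ab2
Gb3 gives Abb2
C#3 gives D2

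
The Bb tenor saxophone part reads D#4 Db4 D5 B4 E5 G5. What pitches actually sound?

C#3 Cb3 C4 A3 D4 F4

The Bb tenor saxophone sounds a major ninth below written, so transpose each written note down a major ninth.
D#4 gives C#3
Db4 gives Cb3
D5 gives C4
B4 gives A3
E5 gives D4
G5 gives F4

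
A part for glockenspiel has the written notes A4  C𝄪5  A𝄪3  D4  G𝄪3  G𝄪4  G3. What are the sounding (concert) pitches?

The glockenspiel sounds a perfect fifteenth above written, so transpose each written note up a perfect fifteenth.
A4 gives A6
C##5 gives C##7
A##3 gives A##5
D4 gives D6
G##3 gives G##5
G##4 gives G##6
G3 gives G5

A6 C##7 A##5 D6 G##5 G##6 G5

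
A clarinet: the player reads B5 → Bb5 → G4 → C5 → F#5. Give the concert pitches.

G#5 G5 E4 A4 D#5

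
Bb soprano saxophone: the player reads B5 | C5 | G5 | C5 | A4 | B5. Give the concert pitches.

A5 Bb4 F5 Bb4 G4 A5

The Bb soprano saxophone sounds a major second below written, so transpose each written note down a major second.
B5 becomes A5
C5 becomes Bb4
G5 becomes F5
C5 becomes Bb4
A4 becomes G4
B5 becomes A5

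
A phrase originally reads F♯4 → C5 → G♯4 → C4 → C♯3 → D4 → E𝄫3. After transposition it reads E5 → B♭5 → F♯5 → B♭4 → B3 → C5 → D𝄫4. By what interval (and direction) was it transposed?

up a minor seventh

Take the first pair: F#4 → E5. F to E spans 7 letter names, so the interval is some kind of seventh.
F#4 to E5 is 10 semitones, which makes it a minor seventh; the second version is higher, so the direction is up.
Checking another pair — Ebb3 → Dbb4 — gives the same interval.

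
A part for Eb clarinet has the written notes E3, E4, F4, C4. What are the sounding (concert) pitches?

Written C4 on the Eb clarinet sounds as Eb4, a minor third higher; apply that shift to every note.
E3 to G3
E4 to G4
F4 to Ab4
C4 to Eb4

G3 G4 Ab4 Eb4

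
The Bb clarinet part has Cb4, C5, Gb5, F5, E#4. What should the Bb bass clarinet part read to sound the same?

First find concert pitch: the Bb clarinet sounds a major second below written, so Cb4 C5 Gb5 F5 E#4 sounds Bbb3 Bb4 Fb5 Eb5 D#4.
Then write for Bb bass clarinet: it sounds a major ninth below written, so the part must be a major ninth above concert.
Bbb3 → Cb5
Bb4 → C6
Fb5 → Gb6
Eb5 → F6
D#4 → E#5

Cb5 C6 Gb6 F6 E#5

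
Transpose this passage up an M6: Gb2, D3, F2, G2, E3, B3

Eb3 B3 D3 E3 C#4 G#4

Gb2: a sixth up reaches E, and 9 semitones makes it Eb3.
A major sixth up from D3 gives B3.
F2: a sixth up reaches D, and 9 semitones makes it D3.
G2 up a major sixth is E3.
E3: a sixth up reaches C, and 9 semitones makes it C#4.
A major sixth up from B3 gives G#4.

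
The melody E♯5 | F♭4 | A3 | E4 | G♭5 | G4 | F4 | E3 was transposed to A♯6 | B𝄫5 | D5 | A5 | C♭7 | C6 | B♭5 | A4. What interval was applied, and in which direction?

up a perfect eleventh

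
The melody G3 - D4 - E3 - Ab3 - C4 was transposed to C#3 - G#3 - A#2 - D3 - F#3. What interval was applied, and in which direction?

down a diminished fifth

Take the first pair: G3 → C#3. G to C spans 5 letter names, so the interval is some kind of fifth.
C#3 to G3 is 6 semitones, which makes it a diminished fifth; the second version is lower, so the direction is down.
Checking another pair — C4 → F#3 — gives the same interval.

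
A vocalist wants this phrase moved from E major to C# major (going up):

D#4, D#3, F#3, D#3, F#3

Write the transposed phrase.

B#4 B#3 D#4 B#3 D#4

E major to C# major up is a major sixth, so every note moves up by that interval.
D#4 -> B#4
D#3 -> B#3
F#3 -> D#4
D#3 -> B#3
F#3 -> D#4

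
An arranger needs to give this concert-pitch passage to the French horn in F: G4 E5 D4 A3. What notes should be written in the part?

Written C4 sounds as F3 on the French horn in F, so concert pitches are written a perfect fifth up.
G4 → D5
E5 → B5
D4 → A4
A3 → E4

D5 B5 A4 E4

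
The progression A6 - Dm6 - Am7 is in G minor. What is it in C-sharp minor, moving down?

G minor down to C-sharp minor is a diminished fifth; each chord root moves by that interval while the quality stays the same.
A6: root A down a diminished fifth → D#, giving D#6.
Dm6: root D down a diminished fifth → G#, giving G#m6.
Am7: root A down a diminished fifth → D#, giving D#m7.

D#6 G#m6 D#m7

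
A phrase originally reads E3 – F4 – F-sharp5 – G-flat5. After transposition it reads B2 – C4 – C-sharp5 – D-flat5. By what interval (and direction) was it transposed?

down a perfect fourth

From E3 to B2 is 4 letter names — a fourth of some quality.
B2 to E3 is 5 semitones, which makes it a perfect fourth; the second version is lower, so the direction is down.
Checking another pair — Gb5 → Db5 — gives the same interval.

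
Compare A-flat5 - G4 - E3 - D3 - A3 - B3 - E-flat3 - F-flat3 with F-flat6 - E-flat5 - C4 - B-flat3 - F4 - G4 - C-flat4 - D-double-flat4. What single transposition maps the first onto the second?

up a minor sixth

From Ab5 to Fb6 is 6 letter names — a sixth of some quality.
Ab5 to Fb6 is 8 semitones, which makes it a minor sixth; the second version is higher, so the direction is up.
Checking another pair — Fb3 → Dbb4 — gives the same interval.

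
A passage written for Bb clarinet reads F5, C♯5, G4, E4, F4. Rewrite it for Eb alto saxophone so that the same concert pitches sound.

First find concert pitch: the Bb clarinet sounds a major second below written, so F5 C♯5 G4 E4 F4 sounds Eb5 B4 F4 D4 Eb4.
Then write for Eb alto saxophone: it sounds a major sixth below written, so the part must be a major sixth above concert.
Eb5 → C6
B4 → G#5
F4 → D5
D4 → B4
Eb4 → C5

C6 G#5 D5 B4 C5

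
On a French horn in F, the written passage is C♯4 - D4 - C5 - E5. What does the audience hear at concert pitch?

F#3 G3 F4 A4

Written C4 on the French horn in F sounds as F3, a perfect fifth lower; apply that shift to every note.
C#4 to F#3
D4 to G3
C5 to F4
E5 to A4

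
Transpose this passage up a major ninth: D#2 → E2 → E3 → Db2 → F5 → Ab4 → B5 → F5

D#2 up a major ninth is E#3.
A major ninth up from E2 gives F#3.
E3 up a major ninth is F#4.
A major ninth up from Db2 gives Eb3.
F5: a ninth up reaches G, and 14 semitones makes it G6.
Ab4 up a major ninth is Bb5.
A major ninth up from B5 gives C#7.
F5: a ninth up reaches G, and 14 semitones makes it G6.

E#3 F#3 F#4 Eb3 G6 Bb5 C#7 G6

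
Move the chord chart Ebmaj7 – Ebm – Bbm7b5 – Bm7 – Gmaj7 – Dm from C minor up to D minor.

Fmaj7 Fm Cm7b5 C#m7 Amaj7 Em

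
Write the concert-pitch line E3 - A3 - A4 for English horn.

B3 E4 E5

Written C4 sounds as F3 on the English horn, so concert pitches are written a perfect fifth up.
E3 becomes B3
A3 becomes E4
A4 becomes E5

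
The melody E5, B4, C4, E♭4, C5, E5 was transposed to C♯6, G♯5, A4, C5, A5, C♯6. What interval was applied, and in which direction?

up a major sixth

Take the first pair: E5 → C#6. E to C spans 6 letter names, so the interval is some kind of sixth.
E5 to C#6 is 9 semitones, which makes it a major sixth; the second version is higher, so the direction is up.
Checking another pair — E5 → C#6 — gives the same interval.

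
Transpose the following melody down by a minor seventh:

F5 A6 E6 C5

G4 B5 F#5 D4

F5 -> G4
A6 -> B5
E6 -> F#5
C5 -> D4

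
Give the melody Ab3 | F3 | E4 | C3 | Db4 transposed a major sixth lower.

Cb3 Ab2 G3 Eb2 Fb3

Ab3: a sixth down reaches C, and 9 semitones makes it Cb3.
A major sixth down from F3 gives Ab2.
E4: a sixth down reaches G, and 9 semitones makes it G3.
C3 down a major sixth is Eb2.
Db4: a sixth down reaches F, and 9 semitones makes it Fb3.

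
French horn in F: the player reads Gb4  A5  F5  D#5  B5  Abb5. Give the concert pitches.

The French horn in F sounds a perfect fifth below written, so transpose each written note down a perfect fifth.
Gb4 gives Cb4
A5 gives D5
F5 gives Bb4
D#5 gives G#4
B5 gives E5
Abb5 gives Dbb5

Cb4 D5 Bb4 G#4 E5 Dbb5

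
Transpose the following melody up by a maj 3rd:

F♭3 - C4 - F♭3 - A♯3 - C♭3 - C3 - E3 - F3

Fb3: a third up reaches A, and 4 semitones makes it Ab3.
C4: a third up reaches E, and 4 semitones makes it E4.
Fb3: a third up reaches A, and 4 semitones makes it Ab3.
A#3 up a major third is C##4.
A major third up from Cb3 gives Eb3.
C3: a third up reaches E, and 4 semitones makes it E3.
E3: a third up reaches G, and 4 semitones makes it G#3.
F3: a third up reaches A, and 4 semitones makes it A3.

Ab3 E4 Ab3 C##4 Eb3 E3 G#3 A3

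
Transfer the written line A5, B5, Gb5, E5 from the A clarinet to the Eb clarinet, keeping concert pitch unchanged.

D#5 E#5 C5 A#4

First find concert pitch: the A clarinet sounds a minor third below written, so A5 B5 Gb5 E5 sounds F#5 G#5 Eb5 C#5.
Then write for Eb clarinet: it sounds a minor third above written, so the part must be a minor third below concert.
F#5 → D#5
G#5 → E#5
Eb5 → C5
C#5 → A#4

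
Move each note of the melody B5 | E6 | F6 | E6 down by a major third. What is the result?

B5: a third down reaches G, and 4 semitones makes it G5.
E6: a third down reaches C, and 4 semitones makes it C6.
A major third down from F6 gives Db6.
E6 down a major third is C6.

G5 C6 Db6 C6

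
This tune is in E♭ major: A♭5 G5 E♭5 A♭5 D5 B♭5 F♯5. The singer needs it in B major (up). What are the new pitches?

From E♭ up to B is an augmented fifth; apply that to each pitch.
Ab5 to E6
G5 to D#6
Eb5 to B5
Ab5 to E6
D5 to A#5
Bb5 to F#6
F#5 to C##6

E6 D#6 B5 E6 A#5 F#6 C##6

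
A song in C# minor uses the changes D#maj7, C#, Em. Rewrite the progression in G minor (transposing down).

C# minor down to G minor is an augmented fourth; each chord root moves by that interval while the quality stays the same.
D#maj7: root D# down an augmented fourth → A, giving Amaj7.
C#: root C# down an augmented fourth → G, giving G.
Em: root E down an augmented fourth → Bb, giving Bbm.

Amaj7 G Bbm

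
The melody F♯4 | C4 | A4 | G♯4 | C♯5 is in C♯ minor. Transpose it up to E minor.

A4 Eb4 C5 B4 E5

C♯ minor to E minor up is a minor third, so every note moves up by that interval.
F#4 → A4
C4 → Eb4
A4 → C5
G#4 → B4
C#5 → E5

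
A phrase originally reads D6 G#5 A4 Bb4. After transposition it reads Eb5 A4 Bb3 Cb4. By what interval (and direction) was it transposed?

down a major seventh

Take the first pair: D6 → Eb5. D to E spans 7 letter names, so the interval is some kind of seventh.
Eb5 to D6 is 11 semitones, which makes it a major seventh; the second version is lower, so the direction is down.
Checking another pair — Bb4 → Cb4 — gives the same interval.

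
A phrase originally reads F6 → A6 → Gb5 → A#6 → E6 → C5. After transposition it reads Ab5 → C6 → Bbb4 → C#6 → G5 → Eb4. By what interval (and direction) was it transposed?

down a major sixth

Take the first pair: F6 → Ab5. F to A spans 6 letter names, so the interval is some kind of sixth.
Ab5 to F6 is 9 semitones, which makes it a major sixth; the second version is lower, so the direction is down.
Checking another pair — C5 → Eb4 — gives the same interval.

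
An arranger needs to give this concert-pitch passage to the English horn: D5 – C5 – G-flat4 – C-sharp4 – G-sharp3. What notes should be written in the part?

A5 G5 Db5 G#4 D#4

Written C4 sounds as F3 on the English horn, so concert pitches are written a perfect fifth up.
D5 to A5
C5 to G5
Gb4 to Db5
C#4 to G#4
G#3 to D#4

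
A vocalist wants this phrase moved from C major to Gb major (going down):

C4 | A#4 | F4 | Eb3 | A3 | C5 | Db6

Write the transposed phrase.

Gb3 E4 Cb4 Bbb2 Eb3 Gb4 Abb5

From C down to Gb is an augmented fourth; apply that to each pitch.
C4 becomes Gb3
A#4 becomes E4
F4 becomes Cb4
Eb3 becomes Bbb2
A3 becomes Eb3
C5 becomes Gb4
Db6 becomes Abb5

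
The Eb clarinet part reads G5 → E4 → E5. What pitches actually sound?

Bb5 G4 G5

The Eb clarinet sounds a minor third above written, so transpose each written note up a minor third.
G5 -> Bb5
E4 -> G4
E5 -> G5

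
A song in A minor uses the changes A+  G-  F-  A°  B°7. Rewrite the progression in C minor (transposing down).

A minor down to C minor is a major sixth; each chord root moves by that interval while the quality stays the same.
A+: root A down a major sixth → C, giving C+.
G-: root G down a major sixth → Bb, giving Bb-.
F-: root F down a major sixth → Ab, giving Ab-.
A°: root A down a major sixth → C, giving C°.
B°7: root B down a major sixth → D, giving D°7.

C+ Bb- Ab- C° D°7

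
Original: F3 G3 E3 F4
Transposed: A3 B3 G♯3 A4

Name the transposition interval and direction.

up a major third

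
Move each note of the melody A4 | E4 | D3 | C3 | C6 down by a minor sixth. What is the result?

C#4 G#3 F#2 E2 E5

A4 to C#4
E4 to G#3
D3 to F#2
C3 to E2
C6 to E5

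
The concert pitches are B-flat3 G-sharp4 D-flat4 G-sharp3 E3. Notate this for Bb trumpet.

The Bb trumpet sounds a major second below written, so the written part must be a major second above concert — transpose each note up.
Bb3 becomes C4
G#4 becomes A#4
Db4 becomes Eb4
G#3 becomes A#3
E3 becomes F#3

C4 A#4 Eb4 A#3 F#3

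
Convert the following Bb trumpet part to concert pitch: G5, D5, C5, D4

The Bb trumpet sounds a major second below written, so transpose each written note down a major second.
G5 becomes F5
D5 becomes C5
C5 becomes Bb4
D4 becomes C4

F5 C5 Bb4 C4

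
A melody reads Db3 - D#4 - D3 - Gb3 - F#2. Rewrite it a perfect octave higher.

Db3 gives Db4
D#4 gives D#5
D3 gives D4
Gb3 gives Gb4
F#2 gives F#3

Db4 D#5 D4 Gb4 F#3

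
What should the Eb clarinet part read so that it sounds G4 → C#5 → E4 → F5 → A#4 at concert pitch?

E4 A#4 C#4 D5 F##4

The Eb clarinet sounds a minor third above written, so the written part must be a minor third below concert — transpose each note down.
G4 to E4
C#5 to A#4
E4 to C#4
F5 to D5
A#4 to F##4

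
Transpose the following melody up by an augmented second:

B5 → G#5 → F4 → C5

B5 becomes C##6
G#5 becomes A##5
F4 becomes G#4
C5 becomes D#5

C##6 A##5 G#4 D#5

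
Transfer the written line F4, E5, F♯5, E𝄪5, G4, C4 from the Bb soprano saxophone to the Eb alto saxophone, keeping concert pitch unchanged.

First find concert pitch: the Bb soprano saxophone sounds a major second below written, so F4 E5 F♯5 E𝄪5 G4 C4 sounds Eb4 D5 E5 D##5 F4 Bb3.
Then write for Eb alto saxophone: it sounds a major sixth below written, so the part must be a major sixth above concert.
Eb4 → C5
D5 → B5
E5 → C#6
D##5 → B##5
F4 → D5
Bb3 → G4

C5 B5 C#6 B##5 D5 G4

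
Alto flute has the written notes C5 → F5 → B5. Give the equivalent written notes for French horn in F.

D5 G5 C#6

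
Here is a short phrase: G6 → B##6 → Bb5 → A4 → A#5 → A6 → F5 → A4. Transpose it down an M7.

G6 gives Ab5
B##6 gives C##6
Bb5 gives Cb5
A4 gives Bb3
A#5 gives B4
A6 gives Bb5
F5 gives Gb4
A4 gives Bb3

Ab5 C##6 Cb5 Bb3 B4 Bb5 Gb4 Bb3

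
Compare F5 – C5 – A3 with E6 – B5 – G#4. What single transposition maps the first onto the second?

up a major seventh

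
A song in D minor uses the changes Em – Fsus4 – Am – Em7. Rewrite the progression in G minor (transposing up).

Am Bbsus4 Dm Am7

D minor up to G minor is a perfect fourth; each chord root moves by that interval while the quality stays the same.
Em: root E up a perfect fourth → A, giving Am.
Fsus4: root F up a perfect fourth → Bb, giving Bbsus4.
Am: root A up a perfect fourth → D, giving Dm.
Em7: root E up a perfect fourth → A, giving Am7.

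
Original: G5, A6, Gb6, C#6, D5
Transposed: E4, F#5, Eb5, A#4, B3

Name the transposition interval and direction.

Take the first pair: G5 → E4. G to E spans 10 letter names, so the interval is some kind of tenth.
E4 to G5 is 15 semitones, which makes it a minor tenth; the second version is lower, so the direction is down.
Checking another pair — D5 → B3 — gives the same interval.

down a minor tenth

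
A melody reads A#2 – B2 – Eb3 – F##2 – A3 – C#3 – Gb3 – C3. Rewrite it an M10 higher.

C##4 D#4 G4 A##3 C#5 E#4 Bb4 E4

A#2 up a major tenth is C##4.
B2 up a major tenth is D#4.
A major tenth up from Eb3 gives G4.
F##2 up a major tenth is A##3.
A major tenth up from A3 gives C#5.
C#3: a tenth up reaches E, and 16 semitones makes it E#4.
Gb3: a tenth up reaches B, and 16 semitones makes it Bb4.
A major tenth up from C3 gives E4.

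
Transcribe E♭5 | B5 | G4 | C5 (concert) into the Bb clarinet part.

F5 C#6 A4 D5

The Bb clarinet sounds a major second below written, so the written part must be a major second above concert — transpose each note up.
Eb5 -> F5
B5 -> C#6
G4 -> A4
C5 -> D5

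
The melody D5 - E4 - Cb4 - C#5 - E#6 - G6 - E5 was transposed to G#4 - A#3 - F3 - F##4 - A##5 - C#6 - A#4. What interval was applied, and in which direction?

down a diminished fifth

From D5 to G#4 is 5 letter names — a fifth of some quality.
G#4 to D5 is 6 semitones, which makes it a diminished fifth; the second version is lower, so the direction is down.
Checking another pair — E5 → A#4 — gives the same interval.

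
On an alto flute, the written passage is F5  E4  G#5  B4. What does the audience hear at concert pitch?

C5 B3 D#5 F#4

Written C4 on the alto flute sounds as G3, a perfect fourth lower; apply that shift to every note.
F5 -> C5
E4 -> B3
G#5 -> D#5
B4 -> F#4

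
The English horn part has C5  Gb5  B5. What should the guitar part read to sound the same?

First find concert pitch: the English horn sounds a perfect fifth below written, so C5 Gb5 B5 sounds F4 Cb5 E5.
Then write for guitar: it sounds a perfect octave below written, so the part must be a perfect octave above concert.
F4 → F5
Cb5 → Cb6
E5 → E6

F5 Cb6 E6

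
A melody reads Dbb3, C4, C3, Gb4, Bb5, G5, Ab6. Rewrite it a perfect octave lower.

Dbb3 to Dbb2
C4 to C3
C3 to C2
Gb4 to Gb3
Bb5 to Bb4
G5 to G4
Ab6 to Ab5

Dbb2 C3 C2 Gb3 Bb4 G4 Ab5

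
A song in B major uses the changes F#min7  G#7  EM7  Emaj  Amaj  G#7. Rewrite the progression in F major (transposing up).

B major up to F major is a diminished fifth; each chord root moves by that interval while the quality stays the same.
F#min7: root F# up a diminished fifth → C, giving Cmin7.
G#7: root G# up a diminished fifth → D, giving D7.
EM7: root E up a diminished fifth → Bb, giving BbM7.
Emaj: root E up a diminished fifth → Bb, giving Bbmaj.
Amaj: root A up a diminished fifth → Eb, giving Ebmaj.
G#7: root G# up a diminished fifth → D, giving D7.

Cmin7 D7 BbM7 Bbmaj Ebmaj D7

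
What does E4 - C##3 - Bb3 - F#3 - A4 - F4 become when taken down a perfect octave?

E4 to E3
C##3 to C##2
Bb3 to Bb2
F#3 to F#2
A4 to A3
F4 to F3

E3 C##2 Bb2 F#2 A3 F3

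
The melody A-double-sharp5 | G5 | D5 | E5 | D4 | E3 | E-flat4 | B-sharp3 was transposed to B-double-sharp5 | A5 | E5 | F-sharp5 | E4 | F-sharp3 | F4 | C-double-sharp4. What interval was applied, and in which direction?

up a major second

From A##5 to B##5 is 2 letter names — a second of some quality.
A##5 to B##5 is 2 semitones, which makes it a major second; the second version is higher, so the direction is up.
Checking another pair — B#3 → C##4 — gives the same interval.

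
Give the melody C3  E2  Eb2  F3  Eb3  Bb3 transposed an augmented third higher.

E#3 G##2 G#2 A#3 G#3 D#4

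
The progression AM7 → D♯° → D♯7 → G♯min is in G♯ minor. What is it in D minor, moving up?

EbM7 A° A7 Dmin

G♯ minor up to D minor is a diminished fifth; each chord root moves by that interval while the quality stays the same.
AM7: root A up a diminished fifth → Eb, giving EbM7.
D♯°: root D♯ up a diminished fifth → A, giving A°.
D♯7: root D♯ up a diminished fifth → A, giving A7.
G♯min: root G♯ up a diminished fifth → D, giving Dmin.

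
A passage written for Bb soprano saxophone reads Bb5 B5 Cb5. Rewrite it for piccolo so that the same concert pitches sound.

Ab4 A4 Bbb3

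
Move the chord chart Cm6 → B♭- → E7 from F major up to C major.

Gm6 F- B7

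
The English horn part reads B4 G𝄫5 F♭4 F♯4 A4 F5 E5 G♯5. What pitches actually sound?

E4 Cbb5 Bbb3 B3 D4 Bb4 A4 C#5

Written C4 on the English horn sounds as F3, a perfect fifth lower; apply that shift to every note.
B4 -> E4
Gbb5 -> Cbb5
Fb4 -> Bbb3
F#4 -> B3
A4 -> D4
F5 -> Bb4
E5 -> A4
G#5 -> C#5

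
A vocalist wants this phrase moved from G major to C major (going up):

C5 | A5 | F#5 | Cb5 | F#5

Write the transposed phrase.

G major to C major up is a perfect fourth, so every note moves up by that interval.
C5 → F5
A5 → D6
F#5 → B5
Cb5 → Fb5
F#5 → B5

F5 D6 B5 Fb5 B5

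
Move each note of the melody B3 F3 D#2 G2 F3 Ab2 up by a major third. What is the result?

B3: a third up reaches D, and 4 semitones makes it D#4.
A major third up from F3 gives A3.
D#2 up a major third is F##2.
G2 up a major third is B2.
F3 up a major third is A3.
Ab2 up a major third is C3.

D#4 A3 F##2 B2 A3 C3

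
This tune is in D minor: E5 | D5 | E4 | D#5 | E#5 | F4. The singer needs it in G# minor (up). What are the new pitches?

A#5 G#5 A#4 G##5 A##5 B4

From D up to G# is an augmented fourth; apply that to each pitch.
E5 gives A#5
D5 gives G#5
E4 gives A#4
D#5 gives G##5
E#5 gives A##5
F4 gives B4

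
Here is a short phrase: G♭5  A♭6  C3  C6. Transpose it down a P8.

Gb5 gives Gb4
Ab6 gives Ab5
C3 gives C2
C6 gives C5

Gb4 Ab5 C2 C5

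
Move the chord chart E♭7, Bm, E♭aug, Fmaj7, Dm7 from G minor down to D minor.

Bb7 F#m Bbaug Cmaj7 Am7

G minor down to D minor is a perfect fourth; each chord root moves by that interval while the quality stays the same.
E♭7: root E♭ down a perfect fourth → Bb, giving Bb7.
Bm: root B down a perfect fourth → F#, giving F#m.
E♭aug: root E♭ down a perfect fourth → Bb, giving Bbaug.
Fmaj7: root F down a perfect fourth → C, giving Cmaj7.
Dm7: root D down a perfect fourth → A, giving Am7.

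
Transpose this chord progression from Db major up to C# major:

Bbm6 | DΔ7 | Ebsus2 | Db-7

A#m6 C##Δ7 D#sus2 C#-7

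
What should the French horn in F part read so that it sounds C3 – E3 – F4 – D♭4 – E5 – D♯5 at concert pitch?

G3 B3 C5 Ab4 B5 A#5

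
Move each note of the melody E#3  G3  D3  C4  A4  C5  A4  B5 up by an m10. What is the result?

G#4 Bb4 F4 Eb5 C6 Eb6 C6 D7

E#3 → G#4
G3 → Bb4
D3 → F4
C4 → Eb5
A4 → C6
C5 → Eb6
A4 → C6
B5 → D7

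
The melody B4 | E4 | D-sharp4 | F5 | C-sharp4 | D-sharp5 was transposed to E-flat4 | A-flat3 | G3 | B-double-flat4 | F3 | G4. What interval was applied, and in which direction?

From B4 to Eb4 is 5 letter names — a fifth of some quality.
Eb4 to B4 is 8 semitones, which makes it an augmented fifth; the second version is lower, so the direction is down.
Checking another pair — D#5 → G4 — gives the same interval.

down an augmented fifth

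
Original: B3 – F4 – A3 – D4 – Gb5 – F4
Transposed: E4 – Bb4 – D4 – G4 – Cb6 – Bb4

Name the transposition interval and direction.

up a perfect fourth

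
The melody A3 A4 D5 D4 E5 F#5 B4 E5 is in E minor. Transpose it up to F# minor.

B3 B4 E5 E4 F#5 G#5 C#5 F#5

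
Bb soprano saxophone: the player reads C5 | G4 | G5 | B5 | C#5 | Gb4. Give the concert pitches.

Bb4 F4 F5 A5 B4 Fb4

Written C4 on the Bb soprano saxophone sounds as Bb3, a major second lower; apply that shift to every note.
C5 gives Bb4
G4 gives F4
G5 gives F5
B5 gives A5
C#5 gives B4
Gb4 gives Fb4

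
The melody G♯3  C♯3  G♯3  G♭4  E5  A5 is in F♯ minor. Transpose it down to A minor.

B2 E2 B2 Bbb3 G4 C5

From F♯ down to A is a major sixth; apply that to each pitch.
G#3 -> B2
C#3 -> E2
G#3 -> B2
Gb4 -> Bbb3
E5 -> G4
A5 -> C5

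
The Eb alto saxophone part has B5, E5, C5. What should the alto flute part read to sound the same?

First find concert pitch: the Eb alto saxophone sounds a major sixth below written, so B5 E5 C5 sounds D5 G4 Eb4.
Then write for alto flute: it sounds a perfect fourth below written, so the part must be a perfect fourth above concert.
D5 → G5
G4 → C5
Eb4 → Ab4

G5 C5 Ab4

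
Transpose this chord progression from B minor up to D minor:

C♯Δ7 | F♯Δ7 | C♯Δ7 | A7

EΔ7 AΔ7 EΔ7 C7

B minor up to D minor is a minor third; each chord root moves by that interval while the quality stays the same.
C♯Δ7: root C♯ up a minor third → E, giving EΔ7.
F♯Δ7: root F♯ up a minor third → A, giving AΔ7.
C♯Δ7: root C♯ up a minor third → E, giving EΔ7.
A7: root A up a minor third → C, giving C7.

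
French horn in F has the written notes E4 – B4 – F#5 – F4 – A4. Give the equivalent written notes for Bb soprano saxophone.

B3 F#4 C#5 C4 E4

First find concert pitch: the French horn in F sounds a perfect fifth below written, so E4 B4 F#5 F4 A4 sounds A3 E4 B4 Bb3 D4.
Then write for Bb soprano saxophone: it sounds a major second below written, so the part must be a major second above concert.
A3 → B3
E4 → F#4
B4 → C#5
Bb3 → C4
D4 → E4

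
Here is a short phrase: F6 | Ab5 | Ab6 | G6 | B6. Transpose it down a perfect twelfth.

Bb4 Db4 Db5 C5 E5

F6 -> Bb4
Ab5 -> Db4
Ab6 -> Db5
G6 -> C5
B6 -> E5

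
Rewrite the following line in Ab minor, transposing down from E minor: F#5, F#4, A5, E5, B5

E minor to Ab minor down is an augmented fifth, so every note moves down by that interval.
F#5 to Bb4
F#4 to Bb3
A5 to Db5
E5 to Ab4
B5 to Eb5

Bb4 Bb3 Db5 Ab4 Eb5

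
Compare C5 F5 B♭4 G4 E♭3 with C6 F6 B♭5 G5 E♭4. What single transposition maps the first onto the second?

up a perfect octave

Take the first pair: C5 → C6. C to C spans 8 letter names, so the interval is some kind of octave.
C5 to C6 is 12 semitones, which makes it a perfect octave; the second version is higher, so the direction is up.
Checking another pair — Eb3 → Eb4 — gives the same interval.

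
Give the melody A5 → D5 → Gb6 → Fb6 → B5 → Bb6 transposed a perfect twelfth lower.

D4 G3 Cb5 Bbb4 E4 Eb5

A5 to D4
D5 to G3
Gb6 to Cb5
Fb6 to Bbb4
B5 to E4
Bb6 to Eb5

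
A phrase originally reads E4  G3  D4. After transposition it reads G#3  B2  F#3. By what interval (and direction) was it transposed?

down a minor sixth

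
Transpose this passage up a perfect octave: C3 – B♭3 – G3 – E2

C4 Bb4 G4 E3

C3 -> C4
Bb3 -> Bb4
G3 -> G4
E2 -> E3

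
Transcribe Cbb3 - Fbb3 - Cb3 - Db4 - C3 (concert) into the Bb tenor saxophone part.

Written C4 sounds as Bb2 on the Bb tenor saxophone, so concert pitches are written a major ninth up.
Cbb3 to Dbb4
Fbb3 to Gbb4
Cb3 to Db4
Db4 to Eb5
C3 to D4

Dbb4 Gbb4 Db4 Eb5 D4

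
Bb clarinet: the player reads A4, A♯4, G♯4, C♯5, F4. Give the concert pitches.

G4 G#4 F#4 B4 Eb4

The Bb clarinet sounds a major second below written, so transpose each written note down a major second.
A4 to G4
A#4 to G#4
G#4 to F#4
C#5 to B4
F4 to Eb4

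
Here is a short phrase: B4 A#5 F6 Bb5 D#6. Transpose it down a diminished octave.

B#3 A##4 F#5 B4 D##5

A diminished octave down from B4 gives B#3.
A#5: an octave down reaches A, and 11 semitones makes it A##4.
F6: an octave down reaches F, and 11 semitones makes it F#5.
A diminished octave down from Bb5 gives B4.
D#6: an octave down reaches D, and 11 semitones makes it D##5.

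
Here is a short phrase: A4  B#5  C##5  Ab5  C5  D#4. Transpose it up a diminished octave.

Ab5 B6 C#6 Abb6 Cb6 D5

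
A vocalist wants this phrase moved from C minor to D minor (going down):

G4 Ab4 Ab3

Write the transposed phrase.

C minor to D minor down is a minor seventh, so every note moves down by that interval.
G4 becomes A3
Ab4 becomes Bb3
Ab3 becomes Bb2

A3 Bb3 Bb2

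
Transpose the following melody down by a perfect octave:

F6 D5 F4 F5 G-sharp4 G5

F6: an octave down reaches F, and 12 semitones makes it F5.
D5: an octave down reaches D, and 12 semitones makes it D4.
A perfect octave down from F4 gives F3.
F5 down a perfect octave is F4.
G#4 down a perfect octave is G#3.
G5: an octave down reaches G, and 12 semitones makes it G4.

F5 D4 F3 F4 G#3 G4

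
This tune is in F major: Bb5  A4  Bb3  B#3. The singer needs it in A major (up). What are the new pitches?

From F up to A is a major third; apply that to each pitch.
Bb5 becomes D6
A4 becomes C#5
Bb3 becomes D4
B#3 becomes D##4

D6 C#5 D4 D##4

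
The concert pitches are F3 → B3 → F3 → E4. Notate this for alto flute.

Bb3 E4 Bb3 A4

Written C4 sounds as G3 on the alto flute, so concert pitches are written a perfect fourth up.
F3 -> Bb3
B3 -> E4
F3 -> Bb3
E4 -> A4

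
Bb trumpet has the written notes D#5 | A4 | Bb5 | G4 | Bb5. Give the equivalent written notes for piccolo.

C#4 G3 Ab4 F3 Ab4

First find concert pitch: the Bb trumpet sounds a major second below written, so D#5 A4 Bb5 G4 Bb5 sounds C#5 G4 Ab5 F4 Ab5.
Then write for piccolo: it sounds a perfect octave above written, so the part must be a perfect octave below concert.
C#5 → C#4
G4 → G3
Ab5 → Ab4
F4 → F3
Ab5 → Ab4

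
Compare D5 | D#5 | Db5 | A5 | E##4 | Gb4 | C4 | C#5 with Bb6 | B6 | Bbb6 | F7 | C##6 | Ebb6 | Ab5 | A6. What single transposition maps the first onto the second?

Take the first pair: D5 → Bb6. D to B spans 13 letter names, so the interval is some kind of thirteenth.
D5 to Bb6 is 20 semitones, which makes it a minor thirteenth; the second version is higher, so the direction is up.
Checking another pair — C#5 → A6 — gives the same interval.

up a minor thirteenth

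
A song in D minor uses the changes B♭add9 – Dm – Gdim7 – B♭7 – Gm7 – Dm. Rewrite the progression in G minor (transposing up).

D minor up to G minor is a perfect fourth; each chord root moves by that interval while the quality stays the same.
B♭add9: root B♭ up a perfect fourth → Eb, giving Ebadd9.
Dm: root D up a perfect fourth → G, giving Gm.
Gdim7: root G up a perfect fourth → C, giving Cdim7.
B♭7: root B♭ up a perfect fourth → Eb, giving Eb7.
Gm7: root G up a perfect fourth → C, giving Cm7.
Dm: root D up a perfect fourth → G, giving Gm.

Ebadd9 Gm Cdim7 Eb7 Cm7 Gm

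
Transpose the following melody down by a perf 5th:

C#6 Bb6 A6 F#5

C#6 to F#5
Bb6 to Eb6
A6 to D6
F#5 to B4

F#5 Eb6 D6 B4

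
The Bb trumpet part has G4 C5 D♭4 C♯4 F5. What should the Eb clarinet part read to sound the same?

D4 G4 Ab3 G#3 C5

First find concert pitch: the Bb trumpet sounds a major second below written, so G4 C5 D♭4 C♯4 F5 sounds F4 Bb4 Cb4 B3 Eb5.
Then write for Eb clarinet: it sounds a minor third above written, so the part must be a minor third below concert.
F4 → D4
Bb4 → G4
Cb4 → Ab3
B3 → G#3
Eb5 → C5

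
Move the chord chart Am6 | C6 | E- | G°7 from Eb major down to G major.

Eb major down to G major is a minor sixth; each chord root moves by that interval while the quality stays the same.
Am6: root A down a minor sixth → C#, giving C#m6.
C6: root C down a minor sixth → E, giving E6.
E-: root E down a minor sixth → G#, giving G#-.
G°7: root G down a minor sixth → B, giving B°7.

C#m6 E6 G#- B°7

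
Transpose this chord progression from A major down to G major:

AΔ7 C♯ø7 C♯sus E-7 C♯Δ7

GΔ7 Bø7 Bsus D-7 BΔ7

A major down to G major is a major second; each chord root moves by that interval while the quality stays the same.
AΔ7: root A down a major second → G, giving GΔ7.
C♯ø7: root C♯ down a major second → B, giving Bø7.
C♯sus: root C♯ down a major second → B, giving Bsus.
E-7: root E down a major second → D, giving D-7.
C♯Δ7: root C♯ down a major second → B, giving BΔ7.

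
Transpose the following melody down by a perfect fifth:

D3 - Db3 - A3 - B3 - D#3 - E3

G2 Gb2 D3 E3 G#2 A2

D3 becomes G2
Db3 becomes Gb2
A3 becomes D3
B3 becomes E3
D#3 becomes G#2
E3 becomes A2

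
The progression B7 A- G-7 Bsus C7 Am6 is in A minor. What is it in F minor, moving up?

G7 F- Eb-7 Gsus Ab7 Fm6

A minor up to F minor is a minor sixth; each chord root moves by that interval while the quality stays the same.
B7: root B up a minor sixth → G, giving G7.
A-: root A up a minor sixth → F, giving F-.
G-7: root G up a minor sixth → Eb, giving Eb-7.
Bsus: root B up a minor sixth → G, giving Gsus.
C7: root C up a minor sixth → Ab, giving Ab7.
Am6: root A up a minor sixth → F, giving Fm6.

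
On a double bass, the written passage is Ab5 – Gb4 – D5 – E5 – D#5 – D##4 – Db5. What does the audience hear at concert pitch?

The double bass sounds a perfect octave below written, so transpose each written note down a perfect octave.
Ab5 becomes Ab4
Gb4 becomes Gb3
D5 becomes D4
E5 becomes E4
D#5 becomes D#4
D##4 becomes D##3
Db5 becomes Db4

Ab4 Gb3 D4 E4 D#4 D##3 Db4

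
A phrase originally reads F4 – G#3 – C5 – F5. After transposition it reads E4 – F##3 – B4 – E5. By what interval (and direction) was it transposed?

Take the first pair: F4 → E4. F to E spans 2 letter names, so the interval is some kind of second.
E4 to F4 is 1 semitone, which makes it a minor second; the second version is lower, so the direction is down.
Checking another pair — F5 → E5 — gives the same interval.

down a minor second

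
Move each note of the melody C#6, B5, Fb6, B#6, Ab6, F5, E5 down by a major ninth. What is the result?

C#6 to B4
B5 to A4
Fb6 to Ebb5
B#6 to A#5
Ab6 to Gb5
F5 to Eb4
E5 to D4

B4 A4 Ebb5 A#5 Gb5 Eb4 D4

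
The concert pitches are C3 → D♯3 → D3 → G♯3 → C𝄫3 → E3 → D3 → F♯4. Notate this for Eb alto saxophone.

A3 B#3 B3 E#4 Abb3 C#4 B3 D#5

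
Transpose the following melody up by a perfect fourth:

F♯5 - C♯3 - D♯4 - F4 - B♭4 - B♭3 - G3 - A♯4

B5 F#3 G#4 Bb4 Eb5 Eb4 C4 D#5

F#5: a fourth up reaches B, and 5 semitones makes it B5.
A perfect fourth up from C#3 gives F#3.
D#4: a fourth up reaches G, and 5 semitones makes it G#4.
F4: a fourth up reaches B, and 5 semitones makes it Bb4.
A perfect fourth up from Bb4 gives Eb5.
Bb3 up a perfect fourth is Eb4.
A perfect fourth up from G3 gives C4.
A perfect fourth up from A#4 gives D#5.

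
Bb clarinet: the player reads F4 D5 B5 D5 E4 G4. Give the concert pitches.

The Bb clarinet sounds a major second below written, so transpose each written note down a major second.
F4 → Eb4
D5 → C5
B5 → A5
D5 → C5
E4 → D4
G4 → F4

Eb4 C5 A5 C5 D4 F4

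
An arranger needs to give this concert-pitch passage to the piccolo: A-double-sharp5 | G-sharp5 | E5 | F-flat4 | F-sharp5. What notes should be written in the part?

Written C4 sounds as C5 on the piccolo, so concert pitches are written a perfect octave down.
A##5 → A##4
G#5 → G#4
E5 → E4
Fb4 → Fb3
F#5 → F#4

A##4 G#4 E4 Fb3 F#4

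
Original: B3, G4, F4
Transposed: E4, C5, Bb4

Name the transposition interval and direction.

Take the first pair: B3 → E4. B to E spans 4 letter names, so the interval is some kind of fourth.
B3 to E4 is 5 semitones, which makes it a perfect fourth; the second version is higher, so the direction is up.
Checking another pair — F4 → Bb4 — gives the same interval.

up a perfect fourth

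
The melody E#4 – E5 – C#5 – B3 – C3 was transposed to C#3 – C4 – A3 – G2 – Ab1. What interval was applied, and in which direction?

Take the first pair: E#4 → C#3. E to C spans 10 letter names, so the interval is some kind of tenth.
C#3 to E#4 is 16 semitones, which makes it a major tenth; the second version is lower, so the direction is down.
Checking another pair — C3 → Ab1 — gives the same interval.

down a major tenth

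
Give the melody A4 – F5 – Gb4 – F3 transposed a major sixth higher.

A4 gives F#5
F5 gives D6
Gb4 gives Eb5
F3 gives D4

F#5 D6 Eb5 D4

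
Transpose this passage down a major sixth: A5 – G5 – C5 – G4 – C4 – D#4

C5 Bb4 Eb4 Bb3 Eb3 F#3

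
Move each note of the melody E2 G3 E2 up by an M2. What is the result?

E2 becomes F#2
G3 becomes A3
E2 becomes F#2

F#2 A3 F#2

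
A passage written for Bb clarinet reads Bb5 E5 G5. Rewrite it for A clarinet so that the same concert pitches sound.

First find concert pitch: the Bb clarinet sounds a major second below written, so Bb5 E5 G5 sounds Ab5 D5 F5.
Then write for A clarinet: it sounds a minor third below written, so the part must be a minor third above concert.
Ab5 → Cb6
D5 → F5
F5 → Ab5

Cb6 F5 Ab5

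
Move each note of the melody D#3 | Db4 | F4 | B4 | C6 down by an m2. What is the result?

C##3 C4 E4 A#4 B5

D#3: a second down reaches C, and 1 semitone makes it C##3.
A minor second down from Db4 gives C4.
F4: a second down reaches E, and 1 semitone makes it E4.
B4 down a minor second is A#4.
C6: a second down reaches B, and 1 semitone makes it B5.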